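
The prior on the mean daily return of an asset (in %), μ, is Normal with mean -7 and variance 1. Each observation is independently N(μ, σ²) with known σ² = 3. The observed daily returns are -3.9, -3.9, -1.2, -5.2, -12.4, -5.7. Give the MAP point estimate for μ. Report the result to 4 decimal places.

μ̂_MAP = -5.9222

n = 6; x̄ = ((-3.9) + (-3.9) + (-1.2) + (-5.2) + (-12.4) + (-5.7))/6 = -32.3/6 = -323/60 ≈ -5.3833.
For a Normal prior and Normal likelihood with known variance, the posterior is Normal; its mode equals its mean, the precision-weighted average.
Prior precision 1/σ₀² = 1/1 = 1; data precision n/σ² = 6/3 = 2.
μ̂ = (1·(-7) + 2·(-323/60)) / (1 + 2) = (-533/30)/3 = -533/90 ≈ -5.9222.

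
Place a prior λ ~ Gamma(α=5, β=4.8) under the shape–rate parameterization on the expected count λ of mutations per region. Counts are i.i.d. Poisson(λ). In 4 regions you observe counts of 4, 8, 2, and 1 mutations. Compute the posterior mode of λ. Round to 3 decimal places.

λ̂_MAP = 2.159

Σxᵢ = 4+8+2+1 = 15, with n = 4.
Posterior ∝ λ^4e^(−4.8λ) · λ^15e^(−4λ) = λ^19e^(−8.8λ), i.e. Gamma(shape=20, rate=8.8).
The mode of a Gamma(a, b) with a ≥ 1 (shape–rate) is (a−1)/b = 19/8.8 ≈ 2.159.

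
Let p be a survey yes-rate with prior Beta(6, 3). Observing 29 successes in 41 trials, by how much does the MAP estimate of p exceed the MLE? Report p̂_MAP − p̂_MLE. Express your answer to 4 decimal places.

MAP − MLE = 0.0010

Posterior is Beta(35, 15); MAP = (35−1)/(50−2) = 34/48 ≈ 0.70833.
MLE ignores the prior: p̂_MLE = k/n = 29/41 ≈ 0.70732.
Difference = 34/48 − 29/41 = 1/984 ≈ 0.0010.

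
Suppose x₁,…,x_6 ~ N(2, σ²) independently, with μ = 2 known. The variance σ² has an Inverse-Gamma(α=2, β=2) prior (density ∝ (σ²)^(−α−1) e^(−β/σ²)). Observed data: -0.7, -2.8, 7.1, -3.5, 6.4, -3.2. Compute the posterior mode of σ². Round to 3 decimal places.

Sum of squared deviations about the known mean: SS = (-0.7−2)² + (-2.8−2)² + (7.1−2)² + (-3.5−2)² + (6.4−2)² + (-3.2−2)² = 132.99.
The Normal likelihood contributes (σ²)^(−n/2) exp(−SS/(2σ²)), so the posterior is Inverse-Gamma(α + n/2, β + SS/2) = Inverse-Gamma(5, 68.495).
The mode of Inverse-Gamma(a, b) is b/(a+1) = 68.495/6 ≈ 11.416.

σ̂²_MAP = 11.416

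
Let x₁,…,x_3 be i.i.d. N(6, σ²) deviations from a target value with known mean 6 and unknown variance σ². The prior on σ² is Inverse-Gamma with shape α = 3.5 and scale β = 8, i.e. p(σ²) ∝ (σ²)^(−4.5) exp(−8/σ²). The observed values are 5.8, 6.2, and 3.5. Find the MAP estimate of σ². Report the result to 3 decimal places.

Sum of squared deviations about the known mean: SS = (5.8−6)² + (6.2−6)² + (3.5−6)² = 6.33.
The Normal likelihood contributes (σ²)^(−n/2) exp(−SS/(2σ²)), so the posterior is Inverse-Gamma(α + n/2, β + SS/2) = Inverse-Gamma(5, 11.165).
The mode of Inverse-Gamma(a, b) is b/(a+1) = 11.165/6 ≈ 1.861.

σ̂²_MAP = 1.861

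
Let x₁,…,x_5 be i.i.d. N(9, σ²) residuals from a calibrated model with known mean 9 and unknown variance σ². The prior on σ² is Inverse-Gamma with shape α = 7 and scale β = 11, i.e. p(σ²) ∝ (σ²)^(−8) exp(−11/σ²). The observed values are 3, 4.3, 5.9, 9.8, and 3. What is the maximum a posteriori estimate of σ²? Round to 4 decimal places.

σ̂²_MAP = 6.0162

Sum of squared deviations about the known mean: SS = (3−9)² + (4.3−9)² + (5.9−9)² + (9.8−9)² + (3−9)² = 104.34.
The Normal likelihood contributes (σ²)^(−n/2) exp(−SS/(2σ²)), so the posterior is Inverse-Gamma(α + n/2, β + SS/2) = Inverse-Gamma(9.5, 63.17).
The mode of Inverse-Gamma(a, b) is b/(a+1) = 63.17/10.5 ≈ 6.0162.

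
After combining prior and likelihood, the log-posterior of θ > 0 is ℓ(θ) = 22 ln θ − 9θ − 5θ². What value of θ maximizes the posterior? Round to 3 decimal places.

θ̂_MAP = 1.100

ℓ'(θ) = 22/θ − 9 − 10θ. Setting this to zero and multiplying by θ: 10θ² + 9θ − 22 = 0.
θ = (−9 + √(9² + 4·10·22)) / (2·10) = (−9 + √961) / 20 = (−9 + 31)/20 = 11/10.
ℓ''(θ) = −22/θ² − 10 < 0, confirming a maximum.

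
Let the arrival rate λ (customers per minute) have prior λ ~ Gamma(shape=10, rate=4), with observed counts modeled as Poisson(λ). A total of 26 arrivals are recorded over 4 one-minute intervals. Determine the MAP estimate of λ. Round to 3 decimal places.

λ̂_MAP = 4.375

Σxᵢ = 26, n = 4.
Posterior ∝ λ^9e^(−4λ) · λ^26e^(−4λ) = λ^35e^(−8λ), i.e. Gamma(shape=36, rate=8).
The mode of a Gamma(a, b) with a ≥ 1 (shape–rate) is (a−1)/b = 35/8 ≈ 4.375.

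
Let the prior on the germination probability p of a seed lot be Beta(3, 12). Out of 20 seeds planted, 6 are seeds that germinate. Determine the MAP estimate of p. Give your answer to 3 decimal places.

Prior: Beta(3, 12).
Data: 6 successes in 20 trials. The binomial likelihood contributes p^6(1−p)^14, so the posterior is Beta(3+6, 12+14) = Beta(9, 26).
For Beta(a, b) with a, b > 1 the mode is (a−1)/(a+b−2) = 8/33 ≈ 0.242.

p̂_MAP = 0.242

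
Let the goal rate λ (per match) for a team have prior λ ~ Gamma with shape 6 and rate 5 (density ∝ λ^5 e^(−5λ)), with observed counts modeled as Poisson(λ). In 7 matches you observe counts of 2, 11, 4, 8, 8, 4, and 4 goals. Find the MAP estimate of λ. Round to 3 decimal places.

Σxᵢ = 2+11+4+8+8+4+4 = 41, with n = 7.
Posterior ∝ λ^5e^(−5λ) · λ^41e^(−7λ) = λ^46e^(−12λ), i.e. Gamma(shape=47, rate=12).
The mode of a Gamma(a, b) with a ≥ 1 (shape–rate) is (a−1)/b = 46/12 ≈ 3.833.

λ̂_MAP = 3.833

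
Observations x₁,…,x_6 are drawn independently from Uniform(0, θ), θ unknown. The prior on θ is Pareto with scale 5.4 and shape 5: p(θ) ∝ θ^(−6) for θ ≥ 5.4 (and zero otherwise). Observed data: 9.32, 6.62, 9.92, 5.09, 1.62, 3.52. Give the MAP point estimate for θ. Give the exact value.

θ̂_MAP = 9.92

The Uniform(0, θ) likelihood is θ^(−n) for θ ≥ max(xᵢ), zero otherwise. Here max(xᵢ) = 9.92.
Posterior ∝ θ^(−6) · θ^(−6) = θ^(−12) on θ ≥ max(5.4, 9.92) = 9.92.
This density is strictly decreasing in θ, so the posterior mode lies at the lower boundary of the support.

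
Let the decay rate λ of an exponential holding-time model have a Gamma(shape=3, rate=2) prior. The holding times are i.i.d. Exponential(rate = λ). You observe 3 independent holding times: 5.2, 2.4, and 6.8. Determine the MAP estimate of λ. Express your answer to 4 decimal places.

λ̂_MAP = 0.3049

The Exponential(rate=λ) likelihood is ∝ λ^n e^(−λΣtᵢ). Here n = 3 and Σtᵢ = 5.2 + 2.4 + 6.8 = 14.4.
Posterior ∝ λ^2e^(−2λ) · λ^3e^(−14.4λ) = λ^5e^(−16.4λ), i.e. Gamma(6, 16.4).
Mode = (a−1)/b = 5/16.4 ≈ 0.3049.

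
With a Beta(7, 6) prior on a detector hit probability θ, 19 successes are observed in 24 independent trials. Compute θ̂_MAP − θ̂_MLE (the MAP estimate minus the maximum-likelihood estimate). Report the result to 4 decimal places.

Posterior is Beta(26, 11); MAP = (26−1)/(37−2) = 25/35 ≈ 0.71429.
MLE ignores the prior: θ̂_MLE = k/n = 19/24 ≈ 0.79167.
Difference = 25/35 − 19/24 = -13/168 ≈ -0.0774.

MAP − MLE = -0.0774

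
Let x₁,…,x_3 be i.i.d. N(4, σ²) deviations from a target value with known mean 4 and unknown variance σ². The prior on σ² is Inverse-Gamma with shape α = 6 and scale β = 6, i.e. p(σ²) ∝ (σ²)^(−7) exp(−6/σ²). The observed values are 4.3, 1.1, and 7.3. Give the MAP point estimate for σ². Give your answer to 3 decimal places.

Sum of squared deviations about the known mean: SS = (4.3−4)² + (1.1−4)² + (7.3−4)² = 19.39.
The Normal likelihood contributes (σ²)^(−n/2) exp(−SS/(2σ²)), so the posterior is Inverse-Gamma(α + n/2, β + SS/2) = Inverse-Gamma(7.5, 15.695).
The mode of Inverse-Gamma(a, b) is b/(a+1) = 15.695/8.5 ≈ 1.846.

σ̂²_MAP = 1.846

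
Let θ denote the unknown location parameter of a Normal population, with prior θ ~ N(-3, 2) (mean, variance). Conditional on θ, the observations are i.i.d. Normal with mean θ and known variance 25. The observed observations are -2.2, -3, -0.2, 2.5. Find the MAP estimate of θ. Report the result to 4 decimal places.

n = 4; x̄ = ((-2.2) + (-3) + (-0.2) + 2.5)/4 = -2.9/4 = -0.725.
For a Normal prior and Normal likelihood with known variance, the posterior is Normal; its mode equals its mean, the precision-weighted average.
Prior precision 1/σ₀² = 1/2 = 0.5; data precision n/σ² = 4/25 = 0.16.
θ̂ = (0.5·(-3) + 0.16·(-0.725)) / (0.5 + 0.16) = (-1.616)/0.66 = -404/165 ≈ -2.4485.

θ̂_MAP = -2.4485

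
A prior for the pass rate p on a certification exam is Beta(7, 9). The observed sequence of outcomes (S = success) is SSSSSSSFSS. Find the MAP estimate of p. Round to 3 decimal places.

p̂_MAP = 0.625

Prior: Beta(7, 9).
Data: 9 successes in 10 trials (from the sequence). The binomial likelihood contributes p^9(1−p)^1, so the posterior is Beta(7+9, 9+1) = Beta(16, 10).
For Beta(a, b) with a, b > 1 the mode is (a−1)/(a+b−2) = 15/24 ≈ 0.625.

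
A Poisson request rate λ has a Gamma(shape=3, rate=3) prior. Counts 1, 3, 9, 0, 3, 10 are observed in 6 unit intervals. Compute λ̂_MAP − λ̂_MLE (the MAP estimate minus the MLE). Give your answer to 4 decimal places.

Σxᵢ = 26. Posterior is Gamma(29, 9); MAP = (29−1)/9 = 28/9 ≈ 3.11111.
MLE = x̄ = 26/6 ≈ 4.33333.
Difference = 28/9 − 26/6 = -11/9 ≈ -1.2222.

MAP − MLE = -1.2222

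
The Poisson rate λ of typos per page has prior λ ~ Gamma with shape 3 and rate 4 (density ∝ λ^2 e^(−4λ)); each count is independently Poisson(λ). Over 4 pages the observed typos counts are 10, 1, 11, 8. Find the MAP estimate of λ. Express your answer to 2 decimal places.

λ̂_MAP = 4.00

Σxᵢ = 10+1+11+8 = 30, with n = 4.
Posterior ∝ λ^2e^(−4λ) · λ^30e^(−4λ) = λ^32e^(−8λ), i.e. Gamma(shape=33, rate=8).
The mode of a Gamma(a, b) with a ≥ 1 (shape–rate) is (a−1)/b = 32/8 ≈ 4.00.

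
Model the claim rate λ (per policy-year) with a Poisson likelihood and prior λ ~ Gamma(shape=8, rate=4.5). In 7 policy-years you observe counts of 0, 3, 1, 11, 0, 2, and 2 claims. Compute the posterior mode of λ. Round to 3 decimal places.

λ̂_MAP = 2.261

Σxᵢ = 0+3+1+11+0+2+2 = 19, with n = 7.
Posterior ∝ λ^7e^(−4.5λ) · λ^19e^(−7λ) = λ^26e^(−11.5λ), i.e. Gamma(shape=27, rate=11.5).
The mode of a Gamma(a, b) with a ≥ 1 (shape–rate) is (a−1)/b = 26/11.5 ≈ 2.261.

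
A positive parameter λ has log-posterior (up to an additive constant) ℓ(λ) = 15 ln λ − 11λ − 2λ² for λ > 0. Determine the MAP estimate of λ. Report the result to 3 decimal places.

λ̂_MAP = 1.000

ℓ'(λ) = 15/λ − 11 − 4λ. Setting this to zero and multiplying by λ: 4λ² + 11λ − 15 = 0.
λ = (−11 + √(11² + 4·4·15)) / (2·4) = (−11 + √361) / 8 = (−11 + 19)/8 = 1.
ℓ''(λ) = −15/λ² − 4 < 0, confirming a maximum.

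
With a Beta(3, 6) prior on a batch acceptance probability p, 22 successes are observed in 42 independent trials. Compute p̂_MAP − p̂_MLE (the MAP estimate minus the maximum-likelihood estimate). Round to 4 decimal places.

MAP − MLE = -0.0340

Posterior is Beta(25, 26); MAP = (25−1)/(51−2) = 24/49 ≈ 0.48980.
MLE ignores the prior: p̂_MLE = k/n = 22/42 ≈ 0.52381.
Difference = 24/49 − 22/42 = -5/147 ≈ -0.0340.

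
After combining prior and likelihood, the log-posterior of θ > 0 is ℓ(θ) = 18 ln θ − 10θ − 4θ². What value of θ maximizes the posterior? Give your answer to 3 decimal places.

θ̂_MAP = 1.000

ℓ'(θ) = 18/θ − 10 − 8θ. Setting this to zero and multiplying by θ: 8θ² + 10θ − 18 = 0.
θ = (−10 + √(10² + 4·8·18)) / (2·8) = (−10 + √676) / 16 = (−10 + 26)/16 = 1.
ℓ''(θ) = −18/θ² − 8 < 0, confirming a maximum.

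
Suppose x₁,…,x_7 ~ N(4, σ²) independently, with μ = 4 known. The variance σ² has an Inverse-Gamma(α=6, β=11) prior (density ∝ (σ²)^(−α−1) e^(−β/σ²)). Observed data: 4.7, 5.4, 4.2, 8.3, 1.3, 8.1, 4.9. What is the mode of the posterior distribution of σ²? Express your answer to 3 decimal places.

σ̂²_MAP = 3.233

Sum of squared deviations about the known mean: SS = (4.7−4)² + (5.4−4)² + (4.2−4)² + (8.3−4)² + (1.3−4)² + (8.1−4)² + (4.9−4)² = 45.89.
The Normal likelihood contributes (σ²)^(−n/2) exp(−SS/(2σ²)), so the posterior is Inverse-Gamma(α + n/2, β + SS/2) = Inverse-Gamma(9.5, 33.945).
The mode of Inverse-Gamma(a, b) is b/(a+1) = 33.945/10.5 ≈ 3.233.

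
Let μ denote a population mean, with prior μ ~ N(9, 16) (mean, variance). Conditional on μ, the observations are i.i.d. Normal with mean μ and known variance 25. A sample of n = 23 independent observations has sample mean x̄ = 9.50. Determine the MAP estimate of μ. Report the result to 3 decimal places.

μ̂_MAP = 9.468

n = 23, x̄ = 9.50.
For a Normal prior and Normal likelihood with known variance, the posterior is Normal; its mode equals its mean, the precision-weighted average.
Prior precision 1/σ₀² = 1/16 = 0.0625; data precision n/σ² = 23/25 = 0.92.
μ̂ = (0.0625·9 + 0.92·9.5) / (0.0625 + 0.92) = 9.3025/0.9825 = 3721/393 ≈ 9.468.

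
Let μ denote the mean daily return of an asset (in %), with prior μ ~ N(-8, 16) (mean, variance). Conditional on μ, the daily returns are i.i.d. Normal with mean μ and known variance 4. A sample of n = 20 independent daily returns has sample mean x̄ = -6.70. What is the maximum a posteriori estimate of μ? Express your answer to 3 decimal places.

n = 20, x̄ = -6.70.
For a Normal prior and Normal likelihood with known variance, the posterior is Normal; its mode equals its mean, the precision-weighted average.
Prior precision 1/σ₀² = 1/16 = 0.0625; data precision n/σ² = 20/4 = 5.
μ̂ = (0.0625·(-8) + 5·(-6.7)) / (0.0625 + 5) = (-34)/5.0625 = -544/81 ≈ -6.716.

μ̂_MAP = -6.716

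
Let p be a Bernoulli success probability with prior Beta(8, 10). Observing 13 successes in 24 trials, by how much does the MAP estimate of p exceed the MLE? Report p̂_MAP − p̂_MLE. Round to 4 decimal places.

MAP − MLE = -0.0417

Posterior is Beta(21, 21); MAP = (21−1)/(42−2) = 20/40 ≈ 0.50000.
MLE ignores the prior: p̂_MLE = k/n = 13/24 ≈ 0.54167.
Difference = 20/40 − 13/24 = -1/24 ≈ -0.0417.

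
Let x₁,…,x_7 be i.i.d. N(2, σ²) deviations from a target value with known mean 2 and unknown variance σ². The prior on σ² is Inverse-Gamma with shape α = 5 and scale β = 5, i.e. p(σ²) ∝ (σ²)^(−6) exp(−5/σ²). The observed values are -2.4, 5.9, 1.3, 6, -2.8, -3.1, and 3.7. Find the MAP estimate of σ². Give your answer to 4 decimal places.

σ̂²_MAP = 5.9474

Sum of squared deviations about the known mean: SS = (-2.4−2)² + (5.9−2)² + (1.3−2)² + (6−2)² + (-2.8−2)² + (-3.1−2)² + (3.7−2)² = 103.
The Normal likelihood contributes (σ²)^(−n/2) exp(−SS/(2σ²)), so the posterior is Inverse-Gamma(α + n/2, β + SS/2) = Inverse-Gamma(8.5, 56.5).
The mode of Inverse-Gamma(a, b) is b/(a+1) = 56.5/9.5 ≈ 5.9474.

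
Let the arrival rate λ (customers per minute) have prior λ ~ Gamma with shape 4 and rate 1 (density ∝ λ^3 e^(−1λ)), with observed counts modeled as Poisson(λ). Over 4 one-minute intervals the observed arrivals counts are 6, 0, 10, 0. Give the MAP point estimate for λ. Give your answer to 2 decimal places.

Σxᵢ = 6+0+10+0 = 16, with n = 4.
Posterior ∝ λ^3e^(−1λ) · λ^16e^(−4λ) = λ^19e^(−5λ), i.e. Gamma(shape=20, rate=5).
The mode of a Gamma(a, b) with a ≥ 1 (shape–rate) is (a−1)/b = 19/5 ≈ 3.80.

λ̂_MAP = 3.80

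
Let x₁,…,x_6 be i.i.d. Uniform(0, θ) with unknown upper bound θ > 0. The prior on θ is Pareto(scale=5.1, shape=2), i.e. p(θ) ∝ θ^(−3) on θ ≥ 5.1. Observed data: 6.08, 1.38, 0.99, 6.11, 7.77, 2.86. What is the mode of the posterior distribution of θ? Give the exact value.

θ̂_MAP = 7.77

The Uniform(0, θ) likelihood is θ^(−n) for θ ≥ max(xᵢ), zero otherwise. Here max(xᵢ) = 7.77.
Posterior ∝ θ^(−3) · θ^(−6) = θ^(−9) on θ ≥ max(5.1, 7.77) = 7.77.
This density is strictly decreasing in θ, so the posterior mode lies at the lower boundary of the support.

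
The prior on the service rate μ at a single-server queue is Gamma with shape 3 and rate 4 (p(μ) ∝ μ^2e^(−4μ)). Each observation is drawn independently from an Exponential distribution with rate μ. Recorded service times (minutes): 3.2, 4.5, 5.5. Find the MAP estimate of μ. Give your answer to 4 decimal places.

μ̂_MAP = 0.2907

The Exponential(rate=μ) likelihood is ∝ μ^n e^(−μΣtᵢ). Here n = 3 and Σtᵢ = 3.2 + 4.5 + 5.5 = 13.2.
Posterior ∝ μ^2e^(−4μ) · μ^3e^(−13.2μ) = μ^5e^(−17.2μ), i.e. Gamma(6, 17.2).
Mode = (a−1)/b = 5/17.2 ≈ 0.2907.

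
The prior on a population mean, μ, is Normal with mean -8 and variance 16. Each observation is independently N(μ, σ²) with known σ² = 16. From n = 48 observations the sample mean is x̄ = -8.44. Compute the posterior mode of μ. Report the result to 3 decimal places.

n = 48, x̄ = -8.44.
For a Normal prior and Normal likelihood with known variance, the posterior is Normal; its mode equals its mean, the precision-weighted average.
Prior precision 1/σ₀² = 1/16 = 0.0625; data precision n/σ² = 48/16 = 3.
μ̂ = (0.0625·(-8) + 3·(-8.44)) / (0.0625 + 3) = (-25.82)/3.0625 = -10328/1225 ≈ -8.431.

μ̂_MAP = -8.431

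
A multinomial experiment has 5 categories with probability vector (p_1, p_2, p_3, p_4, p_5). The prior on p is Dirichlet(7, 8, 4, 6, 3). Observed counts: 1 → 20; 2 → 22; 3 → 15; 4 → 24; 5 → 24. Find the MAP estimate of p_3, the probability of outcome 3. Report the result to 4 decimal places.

The posterior is Dirichlet(αᵢ + nᵢ) = Dirichlet(27, 30, 19, 30, 27).
For a Dirichlet(a₁,…,a_K) with all aᵢ > 1, the mode has j-th component (aⱼ − 1)/(Σaᵢ − K).
Here Σaᵢ = 133 and K = 5, so p_3 = (19 − 1)/(133 − 5) = 18/128 ≈ 0.1406.

MAP estimate: 0.1406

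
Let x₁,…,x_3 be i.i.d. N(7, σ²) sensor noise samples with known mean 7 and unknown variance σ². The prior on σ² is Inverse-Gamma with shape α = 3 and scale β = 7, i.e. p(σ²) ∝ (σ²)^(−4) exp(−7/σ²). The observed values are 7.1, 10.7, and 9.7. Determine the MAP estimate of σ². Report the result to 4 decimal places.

Sum of squared deviations about the known mean: SS = (7.1−7)² + (10.7−7)² + (9.7−7)² = 20.99.
The Normal likelihood contributes (σ²)^(−n/2) exp(−SS/(2σ²)), so the posterior is Inverse-Gamma(α + n/2, β + SS/2) = Inverse-Gamma(4.5, 17.495).
The mode of Inverse-Gamma(a, b) is b/(a+1) = 17.495/5.5 ≈ 3.1809.

σ̂²_MAP = 3.1809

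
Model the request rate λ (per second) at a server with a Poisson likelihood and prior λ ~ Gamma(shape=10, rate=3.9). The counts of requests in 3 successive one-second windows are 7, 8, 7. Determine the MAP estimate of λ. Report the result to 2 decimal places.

Σxᵢ = 7+8+7 = 22, with n = 3.
Posterior ∝ λ^9e^(−3.9λ) · λ^22e^(−3λ) = λ^31e^(−6.9λ), i.e. Gamma(shape=32, rate=6.9).
The mode of a Gamma(a, b) with a ≥ 1 (shape–rate) is (a−1)/b = 31/6.9 ≈ 4.49.

λ̂_MAP = 4.49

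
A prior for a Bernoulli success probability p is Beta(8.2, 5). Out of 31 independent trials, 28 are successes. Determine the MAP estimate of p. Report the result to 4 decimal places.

Prior: Beta(8.2, 5).
Data: 28 successes in 31 trials. The binomial likelihood contributes p^28(1−p)^3, so the posterior is Beta(8.2+28, 5+3) = Beta(36.2, 8).
For Beta(a, b) with a, b > 1 the mode is (a−1)/(a+b−2) = 35.2/42.2 ≈ 0.8341.

p̂_MAP = 0.8341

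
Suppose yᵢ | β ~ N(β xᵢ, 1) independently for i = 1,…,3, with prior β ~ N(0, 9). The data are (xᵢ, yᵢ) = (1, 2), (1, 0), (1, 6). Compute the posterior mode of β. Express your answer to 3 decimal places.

β̂_MAP = 2.571

log p(β | y) = −Σ(yᵢ − βxᵢ)²/(2·1) − β²/(2·9) + const.
Setting the derivative to zero: Σxᵢ(yᵢ − βxᵢ)/1 − β/9 = 0, so β = Σxᵢyᵢ / (Σxᵢ² + σ²/τ²).
Σxᵢyᵢ = 1·2 + 1·0 + 1·6 = 8; Σxᵢ² = 3; σ²/τ² = 1/9.
β̂_MAP = 8 / (3 + 1/9) = 8/(28/9) = 18/7 ≈ 2.571.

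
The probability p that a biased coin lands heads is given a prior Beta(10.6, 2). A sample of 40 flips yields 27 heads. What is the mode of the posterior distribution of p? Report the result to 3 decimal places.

p̂_MAP = 0.723

Prior: Beta(10.6, 2).
Data: 27 successes in 40 trials. The binomial likelihood contributes p^27(1−p)^13, so the posterior is Beta(10.6+27, 2+13) = Beta(37.6, 15).
For Beta(a, b) with a, b > 1 the mode is (a−1)/(a+b−2) = 36.6/50.6 ≈ 0.723.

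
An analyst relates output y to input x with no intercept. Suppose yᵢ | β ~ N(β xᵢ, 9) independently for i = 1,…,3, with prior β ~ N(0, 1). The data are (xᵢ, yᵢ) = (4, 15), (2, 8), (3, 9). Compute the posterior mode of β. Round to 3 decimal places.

β̂_MAP = 2.711

log p(β | y) = −Σ(yᵢ − βxᵢ)²/(2·9) − β²/(2·1) + const.
Setting the derivative to zero: Σxᵢ(yᵢ − βxᵢ)/9 − β/1 = 0, so β = Σxᵢyᵢ / (Σxᵢ² + σ²/τ²).
Σxᵢyᵢ = 4·15 + 2·8 + 3·9 = 103; Σxᵢ² = 29; σ²/τ² = 9.
β̂_MAP = 103 / (29 + 9) = 103/38 ≈ 2.711.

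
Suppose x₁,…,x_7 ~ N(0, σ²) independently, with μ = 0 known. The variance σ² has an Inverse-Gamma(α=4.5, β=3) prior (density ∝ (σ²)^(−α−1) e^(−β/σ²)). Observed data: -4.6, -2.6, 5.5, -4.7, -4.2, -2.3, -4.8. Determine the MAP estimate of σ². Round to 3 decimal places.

Sum of squared deviations about the known mean: SS = (-4.6−0)² + (-2.6−0)² + (5.5−0)² + (-4.7−0)² + (-4.2−0)² + (-2.3−0)² + (-4.8−0)² = 126.23.
The Normal likelihood contributes (σ²)^(−n/2) exp(−SS/(2σ²)), so the posterior is Inverse-Gamma(α + n/2, β + SS/2) = Inverse-Gamma(8, 66.115).
The mode of Inverse-Gamma(a, b) is b/(a+1) = 66.115/9 ≈ 7.346.

σ̂²_MAP = 7.346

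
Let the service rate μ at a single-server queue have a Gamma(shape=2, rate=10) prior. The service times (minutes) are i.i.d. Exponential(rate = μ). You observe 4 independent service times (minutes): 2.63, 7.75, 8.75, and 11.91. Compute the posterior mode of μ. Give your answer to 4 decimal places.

The Exponential(rate=μ) likelihood is ∝ μ^n e^(−μΣtᵢ). Here n = 4 and Σtᵢ = 2.63 + 7.75 + 8.75 + 11.91 = 31.04.
Posterior ∝ μe^(−10μ) · μ^4e^(−31.04μ) = μ^5e^(−41.04μ), i.e. Gamma(6, 41.04).
Mode = (a−1)/b = 5/41.04 ≈ 0.1218.

μ̂_MAP = 0.1218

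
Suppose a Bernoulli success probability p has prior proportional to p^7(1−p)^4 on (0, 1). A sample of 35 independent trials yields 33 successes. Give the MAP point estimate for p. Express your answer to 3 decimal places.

The prior density ∝ p^7(1−p)^4 is the kernel of Beta(8, 5).
Data: 33 successes in 35 trials. The binomial likelihood contributes p^33(1−p)^2, so the posterior is Beta(8+33, 5+2) = Beta(41, 7).
For Beta(a, b) with a, b > 1 the mode is (a−1)/(a+b−2) = 40/46 ≈ 0.870.

p̂_MAP = 0.870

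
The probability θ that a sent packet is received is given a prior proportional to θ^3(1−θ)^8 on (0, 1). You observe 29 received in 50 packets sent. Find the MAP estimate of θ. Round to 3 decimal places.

θ̂_MAP = 0.525

The prior density ∝ θ^3(1−θ)^8 is the kernel of Beta(4, 9).
Data: 29 successes in 50 trials. The binomial likelihood contributes θ^29(1−θ)^21, so the posterior is Beta(4+29, 9+21) = Beta(33, 30).
For Beta(a, b) with a, b > 1 the mode is (a−1)/(a+b−2) = 32/61 ≈ 0.525.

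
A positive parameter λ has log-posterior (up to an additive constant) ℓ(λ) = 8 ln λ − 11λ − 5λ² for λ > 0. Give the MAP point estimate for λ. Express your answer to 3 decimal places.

ℓ'(λ) = 8/λ − 11 − 10λ. Setting this to zero and multiplying by λ: 10λ² + 11λ − 8 = 0.
λ = (−11 + √(11² + 4·10·8)) / (2·10) = (−11 + √441) / 20 = (−11 + 21)/20 = 1/2.
ℓ''(λ) = −8/λ² − 10 < 0, confirming a maximum.

λ̂_MAP = 0.500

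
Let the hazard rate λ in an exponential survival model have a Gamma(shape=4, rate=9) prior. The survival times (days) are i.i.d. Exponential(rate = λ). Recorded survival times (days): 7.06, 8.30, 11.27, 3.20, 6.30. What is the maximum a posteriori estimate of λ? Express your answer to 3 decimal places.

λ̂_MAP = 0.177

The Exponential(rate=λ) likelihood is ∝ λ^n e^(−λΣtᵢ). Here n = 5 and Σtᵢ = 7.06 + 8.30 + 11.27 + 3.20 + 6.30 = 36.13.
Posterior ∝ λ^3e^(−9λ) · λ^5e^(−36.13λ) = λ^8e^(−45.13λ), i.e. Gamma(9, 45.13).
Mode = (a−1)/b = 8/45.13 ≈ 0.177.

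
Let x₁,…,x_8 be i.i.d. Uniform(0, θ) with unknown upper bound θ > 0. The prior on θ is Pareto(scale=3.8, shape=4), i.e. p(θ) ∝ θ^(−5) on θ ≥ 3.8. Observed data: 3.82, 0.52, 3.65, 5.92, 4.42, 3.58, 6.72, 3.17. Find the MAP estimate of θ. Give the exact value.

The Uniform(0, θ) likelihood is θ^(−n) for θ ≥ max(xᵢ), zero otherwise. Here max(xᵢ) = 6.72.
Posterior ∝ θ^(−5) · θ^(−8) = θ^(−13) on θ ≥ max(3.8, 6.72) = 6.72.
This density is strictly decreasing in θ, so the posterior mode lies at the lower boundary of the support.

θ̂_MAP = 6.72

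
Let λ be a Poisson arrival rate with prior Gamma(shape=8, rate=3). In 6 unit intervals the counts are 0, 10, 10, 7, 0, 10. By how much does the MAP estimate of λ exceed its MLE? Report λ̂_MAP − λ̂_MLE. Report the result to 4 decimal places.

MAP − MLE = -1.2778

Σxᵢ = 37. Posterior is Gamma(45, 9); MAP = (45−1)/9 = 44/9 ≈ 4.88889.
MLE = x̄ = 37/6 ≈ 6.16667.
Difference = 44/9 − 37/6 = -23/18 ≈ -1.2778.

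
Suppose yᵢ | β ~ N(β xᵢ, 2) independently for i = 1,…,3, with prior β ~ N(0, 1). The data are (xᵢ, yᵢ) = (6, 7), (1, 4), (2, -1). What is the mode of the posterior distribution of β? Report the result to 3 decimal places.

log p(β | y) = −Σ(yᵢ − βxᵢ)²/(2·2) − β²/(2·1) + const.
Setting the derivative to zero: Σxᵢ(yᵢ − βxᵢ)/2 − β/1 = 0, so β = Σxᵢyᵢ / (Σxᵢ² + σ²/τ²).
Σxᵢyᵢ = 6·7 + 1·4 + 2·(-1) = 44; Σxᵢ² = 41; σ²/τ² = 2.
β̂_MAP = 44 / (41 + 2) = 44/43 ≈ 1.023.

β̂_MAP = 1.023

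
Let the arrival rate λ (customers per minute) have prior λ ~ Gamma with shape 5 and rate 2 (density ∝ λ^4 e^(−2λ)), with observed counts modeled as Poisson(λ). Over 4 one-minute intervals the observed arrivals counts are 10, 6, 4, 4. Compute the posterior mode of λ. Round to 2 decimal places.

Σxᵢ = 10+6+4+4 = 24, with n = 4.
Posterior ∝ λ^4e^(−2λ) · λ^24e^(−4λ) = λ^28e^(−6λ), i.e. Gamma(shape=29, rate=6).
The mode of a Gamma(a, b) with a ≥ 1 (shape–rate) is (a−1)/b = 28/6 ≈ 4.67.

λ̂_MAP = 4.67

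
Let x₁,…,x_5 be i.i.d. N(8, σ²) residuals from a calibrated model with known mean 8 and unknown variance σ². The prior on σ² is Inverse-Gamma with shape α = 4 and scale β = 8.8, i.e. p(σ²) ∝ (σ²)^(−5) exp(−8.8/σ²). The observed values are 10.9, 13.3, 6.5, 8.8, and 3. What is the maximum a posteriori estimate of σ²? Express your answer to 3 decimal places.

Sum of squared deviations about the known mean: SS = (10.9−8)² + (13.3−8)² + (6.5−8)² + (8.8−8)² + (3−8)² = 64.39.
The Normal likelihood contributes (σ²)^(−n/2) exp(−SS/(2σ²)), so the posterior is Inverse-Gamma(α + n/2, β + SS/2) = Inverse-Gamma(6.5, 40.995).
The mode of Inverse-Gamma(a, b) is b/(a+1) = 40.995/7.5 ≈ 5.466.

σ̂²_MAP = 5.466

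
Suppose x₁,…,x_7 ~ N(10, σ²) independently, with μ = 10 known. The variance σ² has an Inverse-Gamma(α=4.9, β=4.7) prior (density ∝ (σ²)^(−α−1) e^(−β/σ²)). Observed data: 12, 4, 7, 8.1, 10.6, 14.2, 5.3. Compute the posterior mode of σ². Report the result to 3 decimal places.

Sum of squared deviations about the known mean: SS = (12−10)² + (4−10)² + (7−10)² + (8.1−10)² + (10.6−10)² + (14.2−10)² + (5.3−10)² = 92.7.
The Normal likelihood contributes (σ²)^(−n/2) exp(−SS/(2σ²)), so the posterior is Inverse-Gamma(α + n/2, β + SS/2) = Inverse-Gamma(8.4, 51.05).
The mode of Inverse-Gamma(a, b) is b/(a+1) = 51.05/9.4 ≈ 5.431.

σ̂²_MAP = 5.431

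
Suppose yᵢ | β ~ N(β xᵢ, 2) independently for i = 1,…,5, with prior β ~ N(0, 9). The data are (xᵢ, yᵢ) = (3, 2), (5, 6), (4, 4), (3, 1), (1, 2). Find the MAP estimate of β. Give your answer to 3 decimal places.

log p(β | y) = −Σ(yᵢ − βxᵢ)²/(2·2) − β²/(2·9) + const.
Setting the derivative to zero: Σxᵢ(yᵢ − βxᵢ)/2 − β/9 = 0, so β = Σxᵢyᵢ / (Σxᵢ² + σ²/τ²).
Σxᵢyᵢ = 3·2 + 5·6 + 4·4 + 3·1 + 1·2 = 57; Σxᵢ² = 60; σ²/τ² = 2/9.
β̂_MAP = 57 / (60 + 2/9) = 57/(542/9) = 513/542 ≈ 0.946.

β̂_MAP = 0.946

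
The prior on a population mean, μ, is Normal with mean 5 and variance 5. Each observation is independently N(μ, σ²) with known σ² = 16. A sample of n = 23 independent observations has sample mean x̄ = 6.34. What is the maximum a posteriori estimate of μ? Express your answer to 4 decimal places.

μ̂_MAP = 6.1763

n = 23, x̄ = 6.34.
For a Normal prior and Normal likelihood with known variance, the posterior is Normal; its mode equals its mean, the precision-weighted average.
Prior precision 1/σ₀² = 1/5 = 0.2; data precision n/σ² = 23/16 = 1.4375.
μ̂ = (0.2·5 + 1.4375·6.34) / (0.2 + 1.4375) = 10.11375/1.6375 = 8091/1310 ≈ 6.1763.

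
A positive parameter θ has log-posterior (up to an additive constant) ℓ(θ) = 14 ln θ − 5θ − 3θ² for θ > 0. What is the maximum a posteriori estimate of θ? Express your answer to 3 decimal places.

θ̂_MAP = 1.167

ℓ'(θ) = 14/θ − 5 − 6θ. Setting this to zero and multiplying by θ: 6θ² + 5θ − 14 = 0.
θ = (−5 + √(5² + 4·6·14)) / (2·6) = (−5 + √361) / 12 = (−5 + 19)/12 = 7/6.
ℓ''(θ) = −14/θ² − 6 < 0, confirming a maximum.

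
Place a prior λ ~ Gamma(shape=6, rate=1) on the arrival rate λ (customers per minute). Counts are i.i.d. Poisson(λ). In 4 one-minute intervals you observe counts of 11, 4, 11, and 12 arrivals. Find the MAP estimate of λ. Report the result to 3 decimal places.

Σxᵢ = 11+4+11+12 = 38, with n = 4.
Posterior ∝ λ^5e^(−1λ) · λ^38e^(−4λ) = λ^43e^(−5λ), i.e. Gamma(shape=44, rate=5).
The mode of a Gamma(a, b) with a ≥ 1 (shape–rate) is (a−1)/b = 43/5 ≈ 8.600.

λ̂_MAP = 8.600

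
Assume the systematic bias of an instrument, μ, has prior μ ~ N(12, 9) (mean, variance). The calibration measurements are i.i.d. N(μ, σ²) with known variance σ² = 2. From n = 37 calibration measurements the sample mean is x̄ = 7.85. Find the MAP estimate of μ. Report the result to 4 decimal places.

n = 37, x̄ = 7.85.
For a Normal prior and Normal likelihood with known variance, the posterior is Normal; its mode equals its mean, the precision-weighted average.
Prior precision 1/σ₀² = 1/9; data precision n/σ² = 37/2 = 18.5.
μ̂ = ((1/9)·12 + 18.5·7.85) / (1/9 + 18.5) = (17587/120)/(335/18) = 52761/6700 ≈ 7.8748.

μ̂_MAP = 7.8748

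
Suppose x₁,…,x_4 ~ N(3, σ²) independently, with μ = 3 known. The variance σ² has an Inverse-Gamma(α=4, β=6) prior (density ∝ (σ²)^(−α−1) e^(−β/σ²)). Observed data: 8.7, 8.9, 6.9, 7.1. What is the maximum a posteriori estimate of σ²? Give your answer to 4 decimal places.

σ̂²_MAP = 7.9514

Sum of squared deviations about the known mean: SS = (8.7−3)² + (8.9−3)² + (6.9−3)² + (7.1−3)² = 99.32.
The Normal likelihood contributes (σ²)^(−n/2) exp(−SS/(2σ²)), so the posterior is Inverse-Gamma(α + n/2, β + SS/2) = Inverse-Gamma(6, 55.66).
The mode of Inverse-Gamma(a, b) is b/(a+1) = 55.66/7 ≈ 7.9514.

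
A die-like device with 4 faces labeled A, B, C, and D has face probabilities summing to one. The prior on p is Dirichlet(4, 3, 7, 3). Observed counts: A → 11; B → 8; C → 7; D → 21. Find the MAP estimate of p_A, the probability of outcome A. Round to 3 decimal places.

The posterior is Dirichlet(αᵢ + nᵢ) = Dirichlet(15, 11, 14, 24).
For a Dirichlet(a₁,…,a_K) with all aᵢ > 1, the mode has j-th component (aⱼ − 1)/(Σaᵢ − K).
Here Σaᵢ = 64 and K = 4, so p_A = (15 − 1)/(64 − 4) = 14/60 ≈ 0.233.

MAP estimate of p_A = 0.233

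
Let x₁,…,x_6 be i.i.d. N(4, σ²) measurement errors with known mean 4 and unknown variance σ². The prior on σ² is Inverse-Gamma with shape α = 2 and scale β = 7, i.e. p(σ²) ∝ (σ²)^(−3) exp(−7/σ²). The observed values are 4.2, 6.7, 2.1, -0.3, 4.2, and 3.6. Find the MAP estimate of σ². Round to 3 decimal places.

Sum of squared deviations about the known mean: SS = (4.2−4)² + (6.7−4)² + (2.1−4)² + (-0.3−4)² + (4.2−4)² + (3.6−4)² = 29.63.
The Normal likelihood contributes (σ²)^(−n/2) exp(−SS/(2σ²)), so the posterior is Inverse-Gamma(α + n/2, β + SS/2) = Inverse-Gamma(5, 21.815).
The mode of Inverse-Gamma(a, b) is b/(a+1) = 21.815/6 ≈ 3.636.

σ̂²_MAP = 3.636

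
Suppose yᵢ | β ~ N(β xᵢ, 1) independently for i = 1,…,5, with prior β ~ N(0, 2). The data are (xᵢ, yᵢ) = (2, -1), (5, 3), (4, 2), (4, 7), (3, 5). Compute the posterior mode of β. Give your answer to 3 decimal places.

β̂_MAP = 0.908

log p(β | y) = −Σ(yᵢ − βxᵢ)²/(2·1) − β²/(2·2) + const.
Setting the derivative to zero: Σxᵢ(yᵢ − βxᵢ)/1 − β/2 = 0, so β = Σxᵢyᵢ / (Σxᵢ² + σ²/τ²).
Σxᵢyᵢ = 2·(-1) + 5·3 + 4·2 + 4·7 + 3·5 = 64; Σxᵢ² = 70; σ²/τ² = 0.5.
β̂_MAP = 64 / (70 + 0.5) = 64/70.5 ≈ 0.908.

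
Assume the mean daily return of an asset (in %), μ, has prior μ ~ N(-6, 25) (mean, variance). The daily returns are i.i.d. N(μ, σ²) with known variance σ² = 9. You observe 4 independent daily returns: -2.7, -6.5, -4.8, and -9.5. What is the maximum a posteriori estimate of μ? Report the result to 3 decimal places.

n = 4; x̄ = ((-2.7) + (-6.5) + (-4.8) + (-9.5))/4 = -23.5/4 = -5.875.
For a Normal prior and Normal likelihood with known variance, the posterior is Normal; its mode equals its mean, the precision-weighted average.
Prior precision 1/σ₀² = 1/25 = 0.04; data precision n/σ² = 4/9.
μ̂ = (0.04·(-6) + (4/9)·(-5.875)) / (0.04 + 4/9) = (-1283/450)/(109/225) = -1283/218 ≈ -5.885.

μ̂_MAP = -5.885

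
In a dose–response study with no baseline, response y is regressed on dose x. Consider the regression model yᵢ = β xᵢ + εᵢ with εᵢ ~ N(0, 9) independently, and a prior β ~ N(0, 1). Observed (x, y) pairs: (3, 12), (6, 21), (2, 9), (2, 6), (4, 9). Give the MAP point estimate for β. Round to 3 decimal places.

log p(β | y) = −Σ(yᵢ − βxᵢ)²/(2·9) − β²/(2·1) + const.
Setting the derivative to zero: Σxᵢ(yᵢ − βxᵢ)/9 − β/1 = 0, so β = Σxᵢyᵢ / (Σxᵢ² + σ²/τ²).
Σxᵢyᵢ = 3·12 + 6·21 + 2·9 + 2·6 + 4·9 = 228; Σxᵢ² = 69; σ²/τ² = 9.
β̂_MAP = 228 / (69 + 9) = 228/78 ≈ 2.923.

β̂_MAP = 2.923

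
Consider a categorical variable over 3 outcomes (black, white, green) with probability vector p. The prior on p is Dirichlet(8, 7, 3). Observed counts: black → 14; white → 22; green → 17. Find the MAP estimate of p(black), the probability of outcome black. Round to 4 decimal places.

The posterior is Dirichlet(αᵢ + nᵢ) = Dirichlet(22, 29, 20).
For a Dirichlet(a₁,…,a_K) with all aᵢ > 1, the mode has j-th component (aⱼ − 1)/(Σaᵢ − K).
Here Σaᵢ = 71 and K = 3, so p(black) = (22 − 1)/(71 − 3) = 21/68 ≈ 0.3088.

MAP estimate of p(black) = 0.3088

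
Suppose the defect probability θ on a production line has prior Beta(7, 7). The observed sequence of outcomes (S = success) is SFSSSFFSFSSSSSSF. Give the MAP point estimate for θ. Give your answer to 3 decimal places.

θ̂_MAP = 0.607

Prior: Beta(7, 7).
Data: 11 successes in 16 trials (from the sequence). The binomial likelihood contributes θ^11(1−θ)^5, so the posterior is Beta(7+11, 7+5) = Beta(18, 12).
For Beta(a, b) with a, b > 1 the mode is (a−1)/(a+b−2) = 17/28 ≈ 0.607.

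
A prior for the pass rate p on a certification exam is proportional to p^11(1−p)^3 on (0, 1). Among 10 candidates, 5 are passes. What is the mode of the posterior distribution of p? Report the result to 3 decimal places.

The prior density ∝ p^11(1−p)^3 is the kernel of Beta(12, 4).
Data: 5 successes in 10 trials. The binomial likelihood contributes p^5(1−p)^5, so the posterior is Beta(12+5, 4+5) = Beta(17, 9).
For Beta(a, b) with a, b > 1 the mode is (a−1)/(a+b−2) = 16/24 ≈ 0.667.

p̂_MAP = 0.667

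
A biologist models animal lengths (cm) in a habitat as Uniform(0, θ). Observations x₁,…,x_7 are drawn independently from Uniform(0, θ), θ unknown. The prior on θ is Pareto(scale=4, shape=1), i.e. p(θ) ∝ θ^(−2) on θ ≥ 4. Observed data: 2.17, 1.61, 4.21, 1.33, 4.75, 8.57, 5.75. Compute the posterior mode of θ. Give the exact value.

θ̂_MAP = 8.57

The Uniform(0, θ) likelihood is θ^(−n) for θ ≥ max(xᵢ), zero otherwise. Here max(xᵢ) = 8.57.
Posterior ∝ θ^(−2) · θ^(−7) = θ^(−9) on θ ≥ max(4, 8.57) = 8.57.
This density is strictly decreasing in θ, so the posterior mode lies at the lower boundary of the support.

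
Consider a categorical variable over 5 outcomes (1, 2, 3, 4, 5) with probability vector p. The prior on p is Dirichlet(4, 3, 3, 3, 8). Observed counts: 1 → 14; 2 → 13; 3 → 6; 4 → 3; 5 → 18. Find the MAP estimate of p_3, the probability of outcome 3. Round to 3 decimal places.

The posterior is Dirichlet(αᵢ + nᵢ) = Dirichlet(18, 16, 9, 6, 26).
For a Dirichlet(a₁,…,a_K) with all aᵢ > 1, the mode has j-th component (aⱼ − 1)/(Σaᵢ − K).
Here Σaᵢ = 75 and K = 5, so p_3 = (9 − 1)/(75 − 5) = 8/70 ≈ 0.114.

MAP estimate: 0.114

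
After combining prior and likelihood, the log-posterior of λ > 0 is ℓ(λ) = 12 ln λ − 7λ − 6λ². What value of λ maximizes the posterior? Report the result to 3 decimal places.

ℓ'(λ) = 12/λ − 7 − 12λ. Setting this to zero and multiplying by λ: 12λ² + 7λ − 12 = 0.
λ = (−7 + √(7² + 4·12·12)) / (2·12) = (−7 + √625) / 24 = (−7 + 25)/24 = 3/4.
ℓ''(λ) = −12/λ² − 12 < 0, confirming a maximum.

λ̂_MAP = 0.750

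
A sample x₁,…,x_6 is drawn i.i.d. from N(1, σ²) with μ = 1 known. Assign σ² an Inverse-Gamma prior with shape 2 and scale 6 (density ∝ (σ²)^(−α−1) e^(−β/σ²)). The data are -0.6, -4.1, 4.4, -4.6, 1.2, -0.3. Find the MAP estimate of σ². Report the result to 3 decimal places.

σ̂²_MAP = 7.102

Sum of squared deviations about the known mean: SS = (-0.6−1)² + (-4.1−1)² + (4.4−1)² + (-4.6−1)² + (1.2−1)² + (-0.3−1)² = 73.22.
The Normal likelihood contributes (σ²)^(−n/2) exp(−SS/(2σ²)), so the posterior is Inverse-Gamma(α + n/2, β + SS/2) = Inverse-Gamma(5, 42.61).
The mode of Inverse-Gamma(a, b) is b/(a+1) = 42.61/6 ≈ 7.102.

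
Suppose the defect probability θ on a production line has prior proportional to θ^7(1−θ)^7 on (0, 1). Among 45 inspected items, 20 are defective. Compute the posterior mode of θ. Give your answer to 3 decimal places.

θ̂_MAP = 0.458

The prior density ∝ θ^7(1−θ)^7 is the kernel of Beta(8, 8).
Data: 20 successes in 45 trials. The binomial likelihood contributes θ^20(1−θ)^25, so the posterior is Beta(8+20, 8+25) = Beta(28, 33).
For Beta(a, b) with a, b > 1 the mode is (a−1)/(a+b−2) = 27/59 ≈ 0.458.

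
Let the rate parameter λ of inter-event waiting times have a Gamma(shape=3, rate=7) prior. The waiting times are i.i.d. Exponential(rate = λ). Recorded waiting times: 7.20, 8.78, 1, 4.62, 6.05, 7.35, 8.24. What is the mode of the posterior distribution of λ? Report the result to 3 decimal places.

λ̂_MAP = 0.179

The Exponential(rate=λ) likelihood is ∝ λ^n e^(−λΣtᵢ). Here n = 7 and Σtᵢ = 7.20 + 8.78 + 1 + 4.62 + 6.05 + 7.35 + 8.24 = 43.24.
Posterior ∝ λ^2e^(−7λ) · λ^7e^(−43.24λ) = λ^9e^(−50.24λ), i.e. Gamma(10, 50.24).
Mode = (a−1)/b = 9/50.24 ≈ 0.179.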